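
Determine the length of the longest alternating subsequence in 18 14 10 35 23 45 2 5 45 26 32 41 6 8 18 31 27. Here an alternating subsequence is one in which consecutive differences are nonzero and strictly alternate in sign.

A longest alternating subsequence is 18, 14, 35, 23, 45, 2, 45, 26, 32, 6, 31, 27 (positions 1,2,4,5,6,7,9,10,11,13,16,17); its 11 consecutive differences strictly alternate in sign, and length 12 is optimal.

12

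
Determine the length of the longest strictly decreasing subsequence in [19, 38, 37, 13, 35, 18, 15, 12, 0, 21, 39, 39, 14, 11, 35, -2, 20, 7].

8

Let dp[i] be the longest decreasing subsequence ending at position i. Then dp = [1, 1, 2, 3, 3, 4, 5, 6, 7, 4, 1, 1, 6, 7, 3, 8, 5, 8].
The maximum is 8; one witness is 38, 37, 35, 18, 15, 12, 0, -2 at positions 2,3,5,6,7,8,9,16.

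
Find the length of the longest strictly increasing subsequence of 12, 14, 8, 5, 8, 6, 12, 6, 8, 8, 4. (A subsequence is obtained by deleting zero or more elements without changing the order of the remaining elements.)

3

Let dp[i] be the longest increasing subsequence ending at position i. Then dp = [1, 2, 1, 1, 2, 2, 3, 2, 3, 3, 1].
The maximum is 3; one witness is 5, 8, 12 at positions 4,5,7.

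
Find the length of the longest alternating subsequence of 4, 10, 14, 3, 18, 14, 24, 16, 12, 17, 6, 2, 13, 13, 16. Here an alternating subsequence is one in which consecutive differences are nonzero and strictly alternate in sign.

A longest alternating subsequence is 4, 10, 3, 18, 14, 24, 16, 17, 6, 13 (positions 1,2,4,5,6,7,8,10,11,13); its 9 consecutive differences strictly alternate in sign, and length 10 is optimal.

10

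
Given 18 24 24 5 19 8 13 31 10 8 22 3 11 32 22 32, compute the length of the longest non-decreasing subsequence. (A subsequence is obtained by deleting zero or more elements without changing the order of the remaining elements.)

6

Let dp[i] be the longest non-decreasing subsequence ending at position i. Then dp = [1, 2, 3, 1, 2, 2, 3, 4, 3, 3, 4, 1, 4, 5, 5, 6].
The maximum is 6; one witness is 18, 24, 24, 31, 32, 32 at positions 1,2,3,8,14,16.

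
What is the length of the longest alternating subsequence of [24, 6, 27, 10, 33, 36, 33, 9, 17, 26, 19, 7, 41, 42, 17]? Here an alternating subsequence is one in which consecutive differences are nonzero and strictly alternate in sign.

Track the best alternating length ending on an up-step vs a down-step at each position: up/down = 1/1, 1/2, 3/1, 3/4, 5/1, 5/1, 5/6, 3/6, 7/6, 7/6, 7/8, 3/8, 9/1, 9/1, 9/10.
The maximum over both is 10; one such subsequence is 24, 6, 27, 10, 33, 9, 26, 19, 41, 17.

10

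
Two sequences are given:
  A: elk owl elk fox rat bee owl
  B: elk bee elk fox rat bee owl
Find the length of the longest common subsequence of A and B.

Backtracking the LCS table gives one alignment: elk (A1,B1) → elk (A3,B3) → fox (A4,B4) → rat (A5,B5) → bee (A6,B6) → owl (A7,B7).
So the longest common subsequence has length 6.

6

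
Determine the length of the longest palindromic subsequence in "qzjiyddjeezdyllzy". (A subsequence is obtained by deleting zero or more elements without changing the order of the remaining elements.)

8

One longest palindromic subsequence is zydeedyz (positions 2,5,6,9,10,12,13,16); it reads the same forward and backward, and the interval DP gives dp[1][17] = 8.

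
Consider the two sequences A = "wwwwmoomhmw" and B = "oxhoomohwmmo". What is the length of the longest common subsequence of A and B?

5

Backtracking the LCS table gives one alignment: o (A6,B4) → o (A7,B5) → m (A8,B6) → h (A9,B8) → m (A10,B11).
So the longest common subsequence has length 5.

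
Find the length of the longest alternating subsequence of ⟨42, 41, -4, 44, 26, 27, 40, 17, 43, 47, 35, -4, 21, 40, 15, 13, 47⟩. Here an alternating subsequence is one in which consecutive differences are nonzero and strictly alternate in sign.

11

A longest alternating subsequence is 42, 41, 44, 26, 27, 17, 43, -4, 21, 15, 47 (positions 1,2,4,5,6,8,9,12,13,15,17); its 10 consecutive differences strictly alternate in sign, and length 11 is optimal.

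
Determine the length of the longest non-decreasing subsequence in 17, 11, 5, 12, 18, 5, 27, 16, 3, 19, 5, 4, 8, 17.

5

Let dp[i] be the longest non-decreasing subsequence ending at position i. Then dp = [1, 1, 1, 2, 3, 2, 4, 3, 1, 4, 3, 2, 4, 5].
The maximum is 5; one witness is 5, 5, 5, 8, 17 at positions 3,6,11,13,14.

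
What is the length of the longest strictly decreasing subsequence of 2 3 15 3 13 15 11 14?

Scanning left to right, the best length ending at each element is: 2→1, 3→1, 15→1, 3→2, 13→2, 15→1, 11→3, 14→2.
So the longest decreasing subsequence has length 3, e.g. 15, 13, 11.

3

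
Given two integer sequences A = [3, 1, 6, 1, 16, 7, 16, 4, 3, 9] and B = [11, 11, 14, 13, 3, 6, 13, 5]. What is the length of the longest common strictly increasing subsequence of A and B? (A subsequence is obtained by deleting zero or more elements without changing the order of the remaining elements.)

2

A longest common strictly increasing subsequence is 3, 6 (length 2); it appears in order in both A and B, and no longer such subsequence exists.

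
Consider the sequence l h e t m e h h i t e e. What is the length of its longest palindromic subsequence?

6

One longest palindromic subsequence is eehhee (positions 3,6,7,8,11,12); it reads the same forward and backward, and the interval DP gives dp[1][12] = 6.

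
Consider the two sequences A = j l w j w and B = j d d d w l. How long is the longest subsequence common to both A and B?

A longest common subsequence is jl (length 2); the LCS DP confirms no longer common subsequence exists.

2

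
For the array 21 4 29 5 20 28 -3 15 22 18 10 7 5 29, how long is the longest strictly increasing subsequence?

Scanning left to right, the best length ending at each element is: 21→1, 4→1, 29→2, 5→2, 20→3, 28→4, -3→1, 15→3, 22→4, 18→4, 10→3, 7→3, 5→2, 29→5.
So the longest increasing subsequence has length 5, e.g. 4, 5, 20, 28, 29.

5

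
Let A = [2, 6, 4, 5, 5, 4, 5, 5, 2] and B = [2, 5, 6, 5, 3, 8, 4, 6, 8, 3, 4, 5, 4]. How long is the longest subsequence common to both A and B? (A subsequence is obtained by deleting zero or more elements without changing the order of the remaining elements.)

5

Backtracking the LCS table gives one alignment: 2 (A1,B1) → 6 (A2,B8) → 4 (A3,B11) → 5 (A5,B12) → 4 (A6,B13).
So the longest common subsequence has length 5.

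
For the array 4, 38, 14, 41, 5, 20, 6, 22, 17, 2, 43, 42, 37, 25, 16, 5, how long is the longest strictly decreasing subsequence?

Let dp[i] be the longest decreasing subsequence ending at position i. Then dp = [1, 1, 2, 1, 3, 2, 3, 2, 3, 4, 1, 2, 3, 4, 5, 6].
The maximum is 6; one witness is 43, 42, 37, 25, 16, 5 at positions 11,12,13,14,15,16.

6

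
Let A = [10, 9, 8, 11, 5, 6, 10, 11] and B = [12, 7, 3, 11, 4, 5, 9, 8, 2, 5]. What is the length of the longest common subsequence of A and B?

Backtracking the LCS table gives one alignment: 9 (A2,B7) → 8 (A3,B8) → 5 (A5,B10).
So the longest common subsequence has length 3.

3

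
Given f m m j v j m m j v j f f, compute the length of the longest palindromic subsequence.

10

Using dp[i][j] = 2 + dp[i+1][j−1] if the ends match, else max(dp[i+1][j], dp[i][j−1]):
dp[1][13] = 10. A witness is fjvjmmjvjf at positions 1,4,5,6,7,8,9,10,11,13.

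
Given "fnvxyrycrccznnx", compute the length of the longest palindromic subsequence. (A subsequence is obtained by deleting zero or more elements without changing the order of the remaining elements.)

5

One longest palindromic subsequence is xcccx (positions 4,8,10,11,15); it reads the same forward and backward, and the interval DP gives dp[1][15] = 5.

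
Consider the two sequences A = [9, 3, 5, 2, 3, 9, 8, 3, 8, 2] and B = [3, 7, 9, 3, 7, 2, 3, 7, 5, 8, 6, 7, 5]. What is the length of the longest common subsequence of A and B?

5

Backtracking the LCS table gives one alignment: 9 (A1,B3) → 3 (A2,B4) → 2 (A4,B6) → 3 (A5,B7) → 8 (A7,B10).
So the longest common subsequence has length 5.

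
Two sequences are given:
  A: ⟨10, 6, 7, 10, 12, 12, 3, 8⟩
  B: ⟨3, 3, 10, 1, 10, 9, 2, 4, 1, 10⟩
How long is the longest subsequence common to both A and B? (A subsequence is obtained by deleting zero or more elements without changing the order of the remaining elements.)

Backtracking the LCS table gives one alignment: 10 (A1,B5) → 10 (A4,B10).
So the longest common subsequence has length 2.

2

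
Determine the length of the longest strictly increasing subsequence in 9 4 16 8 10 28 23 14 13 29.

Let dp[i] be the longest increasing subsequence ending at position i. Then dp = [1, 1, 2, 2, 3, 4, 4, 4, 4, 5].
The maximum is 5; one witness is 4, 8, 10, 28, 29 at positions 2,4,5,6,10.

5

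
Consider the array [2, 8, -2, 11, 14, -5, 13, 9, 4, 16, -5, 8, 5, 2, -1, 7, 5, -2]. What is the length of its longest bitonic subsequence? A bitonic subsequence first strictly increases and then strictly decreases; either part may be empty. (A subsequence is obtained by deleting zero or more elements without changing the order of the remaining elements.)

Let inc[i] be the LIS ending at i and dec[i] the longest strictly decreasing subsequence starting at i. inc = [1, 2, 1, 3, 4, 1, 4, 3, 2, 5, 1, 3, 3, 2, 2, 4, 3, 2], dec = [3, 5, 2, 7, 8, 1, 7, 6, 4, 6, 1, 5, 4, 3, 2, 3, 2, 1].
max_i inc[i]+dec[i]−1 = 11, with one witness 2, 8, 11, 14, 13, 9, 8, 5, 2, -1, -2.

11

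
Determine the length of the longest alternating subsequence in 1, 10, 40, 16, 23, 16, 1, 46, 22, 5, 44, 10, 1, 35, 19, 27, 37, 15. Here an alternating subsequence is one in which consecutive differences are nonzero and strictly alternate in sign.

Track the best alternating length ending on an up-step vs a down-step at each position: up/down = 1/1, 2/1, 2/1, 2/3, 4/3, 2/5, 1/5, 6/1, 6/7, 6/7, 8/7, 8/9, 1/9, 10/9, 10/11, 12/11, 12/9, 10/13.
The maximum over both is 13; one such subsequence is 1, 40, 16, 23, 16, 46, 22, 44, 10, 35, 19, 27, 15.

13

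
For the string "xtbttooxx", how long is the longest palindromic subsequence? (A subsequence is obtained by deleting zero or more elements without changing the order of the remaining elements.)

One longest palindromic subsequence is xtttx (positions 1,2,4,5,9); it reads the same forward and backward, and the interval DP gives dp[1][9] = 5.

5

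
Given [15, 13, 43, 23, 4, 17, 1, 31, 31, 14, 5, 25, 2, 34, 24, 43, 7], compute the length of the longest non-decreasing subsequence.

6

Scanning left to right, the best length ending at each element is: 15→1, 13→1, 43→2, 23→2, 4→1, 17→2, 1→1, 31→3, 31→4, 14→2, 5→2, 25→3, 2→2, 34→5, 24→3, 43→6, 7→3.
So the longest non-decreasing subsequence has length 6, e.g. 15, 23, 31, 31, 34, 43.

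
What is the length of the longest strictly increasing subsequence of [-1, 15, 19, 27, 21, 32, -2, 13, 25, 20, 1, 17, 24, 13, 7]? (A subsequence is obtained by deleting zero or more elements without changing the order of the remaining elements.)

5

Let dp[i] be the longest increasing subsequence ending at position i. Then dp = [1, 2, 3, 4, 4, 5, 1, 2, 5, 4, 2, 3, 5, 3, 3].
The maximum is 5; one witness is -1, 15, 19, 27, 32 at positions 1,2,3,4,6.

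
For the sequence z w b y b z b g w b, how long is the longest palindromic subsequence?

Using dp[i][j] = 2 + dp[i+1][j−1] if the ends match, else max(dp[i+1][j], dp[i][j−1]):
dp[1][10] = 5. A witness is bbzbb at positions 3,5,6,7,10.

5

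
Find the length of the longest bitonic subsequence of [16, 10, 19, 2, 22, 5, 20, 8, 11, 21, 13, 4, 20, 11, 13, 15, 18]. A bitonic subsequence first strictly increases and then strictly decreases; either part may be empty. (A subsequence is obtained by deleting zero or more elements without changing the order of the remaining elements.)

One longest bitonic subsequence is 2, 5, 8, 11, 21, 20, 18 (positions 4,6,8,9,10,13,17): it rises to 21 then falls. Length 7 is optimal.

7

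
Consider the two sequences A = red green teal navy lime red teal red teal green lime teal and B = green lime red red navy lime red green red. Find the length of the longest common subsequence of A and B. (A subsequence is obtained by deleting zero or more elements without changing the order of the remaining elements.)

5

A longest common subsequence is red, navy, lime, red, red (length 5); the LCS DP confirms no longer common subsequence exists.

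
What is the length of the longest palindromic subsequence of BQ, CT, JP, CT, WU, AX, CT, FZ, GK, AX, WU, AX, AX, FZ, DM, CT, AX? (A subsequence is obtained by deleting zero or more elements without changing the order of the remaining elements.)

Using dp[i][j] = 2 + dp[i+1][j−1] if the ends match, else max(dp[i+1][j], dp[i][j−1]):
dp[1][17] = 9. A witness is AX CT FZ AX AX AX FZ CT AX at positions 6,7,8,10,12,13,14,16,17.

9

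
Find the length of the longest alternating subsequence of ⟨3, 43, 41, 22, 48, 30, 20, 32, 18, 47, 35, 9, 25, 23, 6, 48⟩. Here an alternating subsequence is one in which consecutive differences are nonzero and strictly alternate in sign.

A longest alternating subsequence is 3, 43, 41, 48, 30, 32, 18, 47, 9, 25, 23, 48 (positions 1,2,3,5,6,8,9,10,12,13,14,16); its 11 consecutive differences strictly alternate in sign, and length 12 is optimal.

12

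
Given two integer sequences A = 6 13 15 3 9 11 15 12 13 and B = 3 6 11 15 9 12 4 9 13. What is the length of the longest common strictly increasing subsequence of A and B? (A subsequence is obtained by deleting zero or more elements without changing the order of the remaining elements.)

4

For each value that appears in both, track the longest common increasing run ending there.
The best achievable length is 4; one witness is 3, 11, 12, 13 (A-positions 4,6,8,9, B-positions 1,3,6,9).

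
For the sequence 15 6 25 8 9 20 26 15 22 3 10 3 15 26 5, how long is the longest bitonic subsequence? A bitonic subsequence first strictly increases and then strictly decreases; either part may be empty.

Let inc[i] be the LIS ending at i and dec[i] the longest strictly decreasing subsequence starting at i. inc = [1, 1, 2, 2, 3, 4, 5, 4, 5, 1, 4, 1, 5, 6, 2], dec = [3, 2, 5, 2, 2, 4, 4, 3, 3, 1, 2, 1, 2, 2, 1].
max_i inc[i]+dec[i]−1 = 8, with one witness 6, 8, 9, 20, 26, 22, 15, 5.

8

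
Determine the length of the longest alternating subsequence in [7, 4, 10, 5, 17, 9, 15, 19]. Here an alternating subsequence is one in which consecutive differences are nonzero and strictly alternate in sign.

Track the best alternating length ending on an up-step vs a down-step at each position: up/down = 1/1, 1/2, 3/1, 3/4, 5/1, 5/6, 7/6, 7/1.
The maximum over both is 7; one such subsequence is 7, 4, 10, 5, 17, 9, 15.

7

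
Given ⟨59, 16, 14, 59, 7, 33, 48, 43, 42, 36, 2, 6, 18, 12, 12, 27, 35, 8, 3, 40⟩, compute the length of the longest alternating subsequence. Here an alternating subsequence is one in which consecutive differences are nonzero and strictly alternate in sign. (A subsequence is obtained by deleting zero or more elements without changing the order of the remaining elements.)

11

A longest alternating subsequence is 59, 16, 59, 7, 33, 2, 18, 12, 27, 8, 40 (positions 1,2,4,5,6,11,13,14,16,18,20); its 10 consecutive differences strictly alternate in sign, and length 11 is optimal.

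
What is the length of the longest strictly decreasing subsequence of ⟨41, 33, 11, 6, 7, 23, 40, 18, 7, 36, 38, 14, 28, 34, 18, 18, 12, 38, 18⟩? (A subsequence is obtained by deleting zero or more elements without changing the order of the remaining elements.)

One longest decreasing subsequence is 41, 33, 23, 18, 14, 12 (positions 1,2,6,8,12,17), of length 6; no longer one exists.

6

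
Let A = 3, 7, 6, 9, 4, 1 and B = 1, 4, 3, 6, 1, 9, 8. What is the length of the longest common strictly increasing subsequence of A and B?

For each value that appears in both, track the longest common increasing run ending there.
The best achievable length is 3; one witness is 3, 6, 9 (A-positions 1,3,4, B-positions 3,4,6).

3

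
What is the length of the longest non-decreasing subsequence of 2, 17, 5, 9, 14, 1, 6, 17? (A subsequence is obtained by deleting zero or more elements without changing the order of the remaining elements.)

5

Scanning left to right, the best length ending at each element is: 2→1, 17→2, 5→2, 9→3, 14→4, 1→1, 6→3, 17→5.
So the longest non-decreasing subsequence has length 5, e.g. 2, 5, 9, 14, 17.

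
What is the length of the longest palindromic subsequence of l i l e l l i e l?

7

One longest palindromic subsequence is lilllil (positions 1,2,3,5,6,7,9); it reads the same forward and backward, and the interval DP gives dp[1][9] = 7.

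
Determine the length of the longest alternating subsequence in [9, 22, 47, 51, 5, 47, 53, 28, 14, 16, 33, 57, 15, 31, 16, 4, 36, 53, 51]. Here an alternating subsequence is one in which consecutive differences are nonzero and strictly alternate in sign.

Track the best alternating length ending on an up-step vs a down-step at each position: up/down = 1/1, 2/1, 2/1, 2/1, 1/3, 4/3, 4/1, 4/5, 4/5, 6/5, 6/5, 6/1, 6/7, 8/7, 8/9, 1/9, 10/7, 10/7, 10/11.
The maximum over both is 11; one such subsequence is 9, 22, 5, 47, 14, 16, 15, 31, 16, 53, 51.

11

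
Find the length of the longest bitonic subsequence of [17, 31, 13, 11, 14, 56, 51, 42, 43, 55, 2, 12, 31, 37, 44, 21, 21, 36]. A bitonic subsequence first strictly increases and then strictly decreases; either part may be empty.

7

One longest bitonic subsequence is 17, 31, 56, 51, 43, 37, 36 (positions 1,2,6,7,9,14,18): it rises to 56 then falls. Length 7 is optimal.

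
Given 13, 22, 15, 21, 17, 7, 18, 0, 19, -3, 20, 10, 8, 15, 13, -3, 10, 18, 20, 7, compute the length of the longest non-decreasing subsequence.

One longest non-decreasing subsequence is 13, 15, 17, 18, 19, 20, 20 (positions 1,3,5,7,9,11,19), of length 7; no longer one exists.

7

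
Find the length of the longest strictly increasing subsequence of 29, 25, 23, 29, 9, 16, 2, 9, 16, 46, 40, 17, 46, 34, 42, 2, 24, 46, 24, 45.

7

One longest increasing subsequence is 2, 9, 16, 17, 34, 42, 46 (positions 7,8,9,12,14,15,18), of length 7; no longer one exists.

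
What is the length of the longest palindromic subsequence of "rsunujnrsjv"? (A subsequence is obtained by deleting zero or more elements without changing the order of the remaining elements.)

5

One longest palindromic subsequence is snjns (positions 2,4,6,7,9); it reads the same forward and backward, and the interval DP gives dp[1][11] = 5.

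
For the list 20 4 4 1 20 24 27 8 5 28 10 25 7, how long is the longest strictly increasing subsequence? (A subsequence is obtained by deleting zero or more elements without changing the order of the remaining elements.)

5

Scanning left to right, the best length ending at each element is: 20→1, 4→1, 4→1, 1→1, 20→2, 24→3, 27→4, 8→2, 5→2, 28→5, 10→3, 25→4, 7→3.
So the longest increasing subsequence has length 5, e.g. 4, 20, 24, 27, 28.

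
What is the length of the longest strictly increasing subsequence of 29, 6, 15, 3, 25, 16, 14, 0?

3

One longest increasing subsequence is 6, 15, 25 (positions 2,3,5), of length 3; no longer one exists.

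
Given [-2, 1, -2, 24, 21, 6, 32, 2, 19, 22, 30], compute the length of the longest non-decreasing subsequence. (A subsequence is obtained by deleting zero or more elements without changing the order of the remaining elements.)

Scanning left to right, the best length ending at each element is: -2→1, 1→2, -2→2, 24→3, 21→3, 6→3, 32→4, 2→3, 19→4, 22→5, 30→6.
So the longest non-decreasing subsequence has length 6, e.g. -2, 1, 6, 19, 22, 30.

6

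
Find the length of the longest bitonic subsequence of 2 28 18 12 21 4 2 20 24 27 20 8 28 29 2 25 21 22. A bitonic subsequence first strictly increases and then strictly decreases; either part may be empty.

One longest bitonic subsequence is 2, 18, 21, 24, 27, 28, 29, 25, 22 (positions 1,3,5,9,10,13,14,16,18): it rises to 29 then falls. Length 9 is optimal.

9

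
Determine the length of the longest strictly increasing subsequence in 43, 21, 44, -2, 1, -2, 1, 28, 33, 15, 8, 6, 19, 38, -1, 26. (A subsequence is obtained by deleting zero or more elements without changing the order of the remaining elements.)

5

One longest increasing subsequence is -2, 1, 28, 33, 38 (positions 4,5,8,9,14), of length 5; no longer one exists.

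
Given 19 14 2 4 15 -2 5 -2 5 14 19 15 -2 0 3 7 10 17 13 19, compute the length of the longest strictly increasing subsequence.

Let dp[i] be the longest increasing subsequence ending at position i. Then dp = [1, 1, 1, 2, 3, 1, 3, 1, 3, 4, 5, 5, 1, 2, 3, 4, 5, 6, 6, 7].
The maximum is 7; one witness is 2, 4, 5, 14, 15, 17, 19 at positions 3,4,7,10,12,18,20.

7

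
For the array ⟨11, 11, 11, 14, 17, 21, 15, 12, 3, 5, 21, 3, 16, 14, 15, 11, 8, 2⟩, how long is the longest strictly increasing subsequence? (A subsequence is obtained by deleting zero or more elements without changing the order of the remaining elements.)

Let dp[i] be the longest increasing subsequence ending at position i. Then dp = [1, 1, 1, 2, 3, 4, 3, 2, 1, 2, 4, 1, 4, 3, 4, 3, 3, 1].
The maximum is 4; one witness is 11, 14, 17, 21 at positions 1,4,5,6.

4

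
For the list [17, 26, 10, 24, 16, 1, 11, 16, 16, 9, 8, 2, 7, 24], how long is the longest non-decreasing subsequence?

5

One longest non-decreasing subsequence is 10, 16, 16, 16, 24 (positions 3,5,8,9,14), of length 5; no longer one exists.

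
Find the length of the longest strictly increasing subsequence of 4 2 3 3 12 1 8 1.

Scanning left to right, the best length ending at each element is: 4→1, 2→1, 3→2, 3→2, 12→3, 1→1, 8→3, 1→1.
So the longest increasing subsequence has length 3, e.g. 2, 3, 12.

3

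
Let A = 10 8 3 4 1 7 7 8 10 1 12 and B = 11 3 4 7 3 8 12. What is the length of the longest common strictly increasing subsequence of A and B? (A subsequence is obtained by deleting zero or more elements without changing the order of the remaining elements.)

A longest common strictly increasing subsequence is 3, 4, 7, 8, 12 (length 5); it appears in order in both A and B, and no longer such subsequence exists.

5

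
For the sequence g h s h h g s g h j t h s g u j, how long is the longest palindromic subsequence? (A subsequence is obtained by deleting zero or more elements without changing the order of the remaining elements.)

One longest palindromic subsequence is gshhgsghhsg (positions 1,3,4,5,6,7,8,9,12,13,14); it reads the same forward and backward, and the interval DP gives dp[1][16] = 11.

11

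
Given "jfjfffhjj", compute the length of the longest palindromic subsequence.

One longest palindromic subsequence is jjfffjj (positions 1,3,4,5,6,8,9); it reads the same forward and backward, and the interval DP gives dp[1][9] = 7.

7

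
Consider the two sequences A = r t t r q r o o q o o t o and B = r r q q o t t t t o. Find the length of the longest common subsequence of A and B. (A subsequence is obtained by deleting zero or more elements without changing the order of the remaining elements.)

Backtracking the LCS table gives one alignment: r (A1,B1) → r (A4,B2) → q (A5,B3) → q (A9,B4) → o (A10,B5) → t (A12,B9) → o (A13,B10).
So the longest common subsequence has length 7.

7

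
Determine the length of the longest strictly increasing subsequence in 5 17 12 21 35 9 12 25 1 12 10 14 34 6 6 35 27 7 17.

Scanning left to right, the best length ending at each element is: 5→1, 17→2, 12→2, 21→3, 35→4, 9→2, 12→3, 25→4, 1→1, 12→3, 10→3, 14→4, 34→5, 6→2, 6→2, 35→6, 27→5, 7→3, 17→5.
So the longest increasing subsequence has length 6, e.g. 5, 17, 21, 25, 34, 35.

6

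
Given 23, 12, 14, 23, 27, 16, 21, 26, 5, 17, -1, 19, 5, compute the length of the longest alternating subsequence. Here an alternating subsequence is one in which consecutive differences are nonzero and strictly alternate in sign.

Track the best alternating length ending on an up-step vs a down-step at each position: up/down = 1/1, 1/2, 3/2, 3/1, 3/1, 3/4, 5/4, 5/4, 1/6, 7/6, 1/8, 9/6, 9/10.
The maximum over both is 10; one such subsequence is 23, 12, 23, 16, 21, 5, 17, -1, 19, 5.

10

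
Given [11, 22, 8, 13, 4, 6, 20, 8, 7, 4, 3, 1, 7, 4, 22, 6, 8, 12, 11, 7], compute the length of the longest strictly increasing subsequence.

5

Scanning left to right, the best length ending at each element is: 11→1, 22→2, 8→1, 13→2, 4→1, 6→2, 20→3, 8→3, 7→3, 4→1, 3→1, 1→1, 7→3, 4→2, 22→4, 6→3, 8→4, 12→5, 11→5, 7→4.
So the longest increasing subsequence has length 5, e.g. 4, 6, 7, 8, 12.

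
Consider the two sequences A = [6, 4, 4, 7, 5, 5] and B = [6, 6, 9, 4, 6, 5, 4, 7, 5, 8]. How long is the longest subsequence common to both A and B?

5

A longest common subsequence is 6, 4, 4, 7, 5 (length 5); the LCS DP confirms no longer common subsequence exists.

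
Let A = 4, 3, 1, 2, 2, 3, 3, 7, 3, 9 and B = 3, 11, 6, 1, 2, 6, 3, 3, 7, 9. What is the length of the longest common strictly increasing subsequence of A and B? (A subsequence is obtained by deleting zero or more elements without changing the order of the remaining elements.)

5

A longest common strictly increasing subsequence is 1, 2, 3, 7, 9 (length 5); it appears in order in both A and B, and no longer such subsequence exists.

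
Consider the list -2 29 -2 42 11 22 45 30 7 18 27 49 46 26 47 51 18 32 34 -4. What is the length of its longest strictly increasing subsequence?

7

Scanning left to right, the best length ending at each element is: -2→1, 29→2, -2→1, 42→3, 11→2, 22→3, 45→4, 30→4, 7→2, 18→3, 27→4, 49→5, 46→5, 26→4, 47→6, 51→7, 18→3, 32→5, 34→6, -4→1.
So the longest increasing subsequence has length 7, e.g. -2, 29, 42, 45, 46, 47, 51.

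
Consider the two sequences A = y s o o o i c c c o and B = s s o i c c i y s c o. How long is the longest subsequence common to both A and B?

7

A longest common subsequence is soiccco (length 7); the LCS DP confirms no longer common subsequence exists.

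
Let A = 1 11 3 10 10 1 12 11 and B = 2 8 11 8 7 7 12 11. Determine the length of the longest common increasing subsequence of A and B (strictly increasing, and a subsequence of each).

2

For each value that appears in both, track the longest common increasing run ending there.
The best achievable length is 2; one witness is 11, 12 (A-positions 2,7, B-positions 3,7).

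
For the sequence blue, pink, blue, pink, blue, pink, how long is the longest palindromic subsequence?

5

One longest palindromic subsequence is pink blue pink blue pink (positions 2,3,4,5,6); it reads the same forward and backward, and the interval DP gives dp[1][6] = 5.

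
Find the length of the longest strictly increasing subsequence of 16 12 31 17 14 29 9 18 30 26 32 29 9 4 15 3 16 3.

5

Let dp[i] be the longest increasing subsequence ending at position i. Then dp = [1, 1, 2, 2, 2, 3, 1, 3, 4, 4, 5, 5, 1, 1, 3, 1, 4, 1].
The maximum is 5; one witness is 16, 17, 29, 30, 32 at positions 1,4,6,9,11.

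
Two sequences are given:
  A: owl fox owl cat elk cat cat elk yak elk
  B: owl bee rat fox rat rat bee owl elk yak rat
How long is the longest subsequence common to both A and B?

5

Backtracking the LCS table gives one alignment: owl (A1,B1) → fox (A2,B4) → owl (A3,B8) → elk (A8,B9) → yak (A9,B10).
So the longest common subsequence has length 5.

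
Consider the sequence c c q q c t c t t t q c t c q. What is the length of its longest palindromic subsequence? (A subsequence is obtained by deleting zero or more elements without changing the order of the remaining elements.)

11

Using dp[i][j] = 2 + dp[i+1][j−1] if the ends match, else max(dp[i+1][j], dp[i][j−1]):
dp[1][15] = 11. A witness is qctctttctcq at positions 3,5,6,7,8,9,10,12,13,14,15.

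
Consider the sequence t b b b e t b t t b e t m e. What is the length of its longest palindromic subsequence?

8

One longest palindromic subsequence is etbttbte (positions 5,6,7,8,9,10,12,14); it reads the same forward and backward, and the interval DP gives dp[1][14] = 8.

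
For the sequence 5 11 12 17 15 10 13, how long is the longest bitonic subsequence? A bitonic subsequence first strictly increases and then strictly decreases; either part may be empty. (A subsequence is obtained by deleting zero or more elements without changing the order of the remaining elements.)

6

Let inc[i] be the LIS ending at i and dec[i] the longest strictly decreasing subsequence starting at i. inc = [1, 2, 3, 4, 4, 2, 4], dec = [1, 2, 2, 3, 2, 1, 1].
max_i inc[i]+dec[i]−1 = 6, with one witness 5, 11, 12, 17, 15, 13.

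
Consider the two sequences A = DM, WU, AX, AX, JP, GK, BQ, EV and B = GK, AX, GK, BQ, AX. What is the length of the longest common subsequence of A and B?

Backtracking the LCS table gives one alignment: AX (A4,B2) → GK (A6,B3) → BQ (A7,B4).
So the longest common subsequence has length 3.

3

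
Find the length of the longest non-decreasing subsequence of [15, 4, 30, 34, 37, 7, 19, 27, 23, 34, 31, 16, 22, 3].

Let dp[i] be the longest non-decreasing subsequence ending at position i. Then dp = [1, 1, 2, 3, 4, 2, 3, 4, 4, 5, 5, 3, 4, 1].
The maximum is 5; one witness is 4, 7, 19, 27, 34 at positions 2,6,7,8,10.

5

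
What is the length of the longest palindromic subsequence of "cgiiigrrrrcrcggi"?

Using dp[i][j] = 2 + dp[i+1][j−1] if the ends match, else max(dp[i+1][j], dp[i][j−1]):
dp[1][16] = 9. A witness is igrrrrrgi at positions 3,6,7,8,9,10,12,15,16.

9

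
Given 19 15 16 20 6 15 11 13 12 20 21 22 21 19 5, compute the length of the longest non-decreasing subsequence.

6

One longest non-decreasing subsequence is 15, 16, 20, 20, 21, 22 (positions 2,3,4,10,11,12), of length 6; no longer one exists.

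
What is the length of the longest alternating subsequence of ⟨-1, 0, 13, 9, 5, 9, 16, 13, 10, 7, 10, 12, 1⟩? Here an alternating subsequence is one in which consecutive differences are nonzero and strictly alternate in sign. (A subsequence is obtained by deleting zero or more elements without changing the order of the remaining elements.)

A longest alternating subsequence is -1, 13, 5, 9, 7, 10, 1 (positions 1,3,5,6,10,11,13); its 6 consecutive differences strictly alternate in sign, and length 7 is optimal.

7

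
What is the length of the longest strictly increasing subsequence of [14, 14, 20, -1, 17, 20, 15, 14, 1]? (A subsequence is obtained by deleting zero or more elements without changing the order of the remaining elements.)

One longest increasing subsequence is 14, 17, 20 (positions 1,5,6), of length 3; no longer one exists.

3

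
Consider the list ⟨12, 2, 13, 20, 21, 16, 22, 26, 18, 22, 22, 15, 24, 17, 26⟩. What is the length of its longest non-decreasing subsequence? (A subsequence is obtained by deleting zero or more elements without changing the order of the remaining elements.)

Let dp[i] be the longest non-decreasing subsequence ending at position i. Then dp = [1, 1, 2, 3, 4, 3, 5, 6, 4, 6, 7, 3, 8, 4, 9].
The maximum is 9; one witness is 12, 13, 20, 21, 22, 22, 22, 24, 26 at positions 1,3,4,5,7,10,11,13,15.

9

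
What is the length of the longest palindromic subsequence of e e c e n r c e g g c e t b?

One longest palindromic subsequence is ececece (positions 2,3,4,7,8,11,12); it reads the same forward and backward, and the interval DP gives dp[1][14] = 7.

7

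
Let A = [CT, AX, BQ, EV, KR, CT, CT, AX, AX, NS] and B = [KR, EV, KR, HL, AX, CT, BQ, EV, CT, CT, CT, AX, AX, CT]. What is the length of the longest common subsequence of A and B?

7

Backtracking the LCS table gives one alignment: CT (A1,B6) → BQ (A3,B7) → EV (A4,B8) → CT (A6,B10) → CT (A7,B11) → AX (A8,B12) → AX (A9,B13).
So the longest common subsequence has length 7.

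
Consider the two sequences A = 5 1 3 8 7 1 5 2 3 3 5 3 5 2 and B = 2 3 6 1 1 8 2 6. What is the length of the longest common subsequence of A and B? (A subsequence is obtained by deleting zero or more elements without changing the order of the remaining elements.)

Backtracking the LCS table gives one alignment: 1 (A2,B5) → 8 (A4,B6) → 2 (A8,B7).
So the longest common subsequence has length 3.

3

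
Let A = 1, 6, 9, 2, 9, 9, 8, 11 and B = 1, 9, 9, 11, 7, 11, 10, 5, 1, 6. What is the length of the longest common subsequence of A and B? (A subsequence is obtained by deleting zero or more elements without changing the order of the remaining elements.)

A longest common subsequence is 1, 9, 9, 11 (length 4); the LCS DP confirms no longer common subsequence exists.

4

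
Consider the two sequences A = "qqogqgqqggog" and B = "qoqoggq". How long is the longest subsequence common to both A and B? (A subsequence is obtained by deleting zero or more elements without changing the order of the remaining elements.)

6

Backtracking the LCS table gives one alignment: q (A1,B1) → q (A2,B3) → o (A3,B4) → g (A4,B5) → g (A6,B6) → q (A8,B7).
So the longest common subsequence has length 6.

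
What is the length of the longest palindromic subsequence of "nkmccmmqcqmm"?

7

Using dp[i][j] = 2 + dp[i+1][j−1] if the ends match, else max(dp[i+1][j], dp[i][j−1]):
dp[1][12] = 7. A witness is mmqcqmm at positions 3,6,8,9,10,11,12.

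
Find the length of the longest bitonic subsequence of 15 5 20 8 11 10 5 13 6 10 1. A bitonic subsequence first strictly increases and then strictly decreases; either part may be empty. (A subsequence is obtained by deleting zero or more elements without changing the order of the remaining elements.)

One longest bitonic subsequence is 15, 20, 11, 10, 6, 1 (positions 1,3,5,6,9,11): it rises to 20 then falls. Length 6 is optimal.

6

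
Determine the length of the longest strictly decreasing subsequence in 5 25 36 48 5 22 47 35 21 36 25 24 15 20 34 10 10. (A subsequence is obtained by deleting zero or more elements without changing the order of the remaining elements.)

Scanning left to right, the best length ending at each element is: 5→1, 25→1, 36→1, 48→1, 5→2, 22→2, 47→2, 35→3, 21→4, 36→3, 25→4, 24→5, 15→6, 20→6, 34→4, 10→7, 10→7.
So the longest decreasing subsequence has length 7, e.g. 48, 47, 35, 25, 24, 15, 10.

7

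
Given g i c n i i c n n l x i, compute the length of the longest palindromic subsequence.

6

One longest palindromic subsequence is iniini (positions 2,4,5,6,9,12); it reads the same forward and backward, and the interval DP gives dp[1][12] = 6.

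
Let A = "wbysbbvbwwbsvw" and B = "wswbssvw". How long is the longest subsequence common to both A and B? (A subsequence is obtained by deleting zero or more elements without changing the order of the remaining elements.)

7

A longest common subsequence is wswbsvw (length 7); the LCS DP confirms no longer common subsequence exists.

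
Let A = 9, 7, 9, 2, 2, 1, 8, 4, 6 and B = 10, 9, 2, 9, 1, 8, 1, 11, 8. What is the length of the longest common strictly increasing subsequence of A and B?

For each value that appears in both, track the longest common increasing run ending there.
The best achievable length is 2; one witness is 2, 8 (A-positions 4,7, B-positions 3,6).

2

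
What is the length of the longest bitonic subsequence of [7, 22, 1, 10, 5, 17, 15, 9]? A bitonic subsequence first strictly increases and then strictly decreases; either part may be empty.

One longest bitonic subsequence is 7, 22, 17, 15, 9 (positions 1,2,6,7,8): it rises to 22 then falls. Length 5 is optimal.

5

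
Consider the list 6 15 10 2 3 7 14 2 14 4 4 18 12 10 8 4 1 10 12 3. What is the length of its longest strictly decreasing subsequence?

Scanning left to right, the best length ending at each element is: 6→1, 15→1, 10→2, 2→3, 3→3, 7→3, 14→2, 2→4, 14→2, 4→4, 4→4, 18→1, 12→3, 10→4, 8→5, 4→6, 1→7, 10→4, 12→3, 3→7.
So the longest decreasing subsequence has length 7, e.g. 15, 14, 12, 10, 8, 4, 1.

7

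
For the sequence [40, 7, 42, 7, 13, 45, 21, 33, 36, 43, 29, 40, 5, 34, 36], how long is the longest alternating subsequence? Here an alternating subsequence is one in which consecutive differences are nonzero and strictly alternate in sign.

11

A longest alternating subsequence is 40, 7, 42, 7, 45, 21, 33, 29, 40, 5, 34 (positions 1,2,3,4,6,7,8,11,12,13,14); its 10 consecutive differences strictly alternate in sign, and length 11 is optimal.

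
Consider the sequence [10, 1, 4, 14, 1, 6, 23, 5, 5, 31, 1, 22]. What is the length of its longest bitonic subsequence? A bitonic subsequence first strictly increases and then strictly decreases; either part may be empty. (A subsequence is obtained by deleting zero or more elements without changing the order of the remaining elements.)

6

One longest bitonic subsequence is 1, 4, 14, 6, 5, 1 (positions 2,3,4,6,9,11): it rises to 14 then falls. Length 6 is optimal.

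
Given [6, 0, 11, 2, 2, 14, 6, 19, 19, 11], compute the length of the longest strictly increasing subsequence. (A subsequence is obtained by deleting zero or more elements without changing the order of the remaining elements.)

4

Let dp[i] be the longest increasing subsequence ending at position i. Then dp = [1, 1, 2, 2, 2, 3, 3, 4, 4, 4].
The maximum is 4; one witness is 6, 11, 14, 19 at positions 1,3,6,8.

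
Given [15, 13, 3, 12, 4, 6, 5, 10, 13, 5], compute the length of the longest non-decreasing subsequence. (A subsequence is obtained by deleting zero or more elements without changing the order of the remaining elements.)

One longest non-decreasing subsequence is 3, 4, 6, 10, 13 (positions 3,5,6,8,9), of length 5; no longer one exists.

5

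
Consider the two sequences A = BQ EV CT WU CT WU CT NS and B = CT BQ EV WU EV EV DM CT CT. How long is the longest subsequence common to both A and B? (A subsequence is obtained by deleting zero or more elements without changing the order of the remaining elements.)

5

Backtracking the LCS table gives one alignment: BQ (A1,B2) → EV (A2,B3) → WU (A4,B4) → CT (A5,B8) → CT (A7,B9).
So the longest common subsequence has length 5.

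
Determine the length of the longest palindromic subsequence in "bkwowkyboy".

7

One longest palindromic subsequence is bkwowkb (positions 1,2,3,4,5,6,8); it reads the same forward and backward, and the interval DP gives dp[1][10] = 7.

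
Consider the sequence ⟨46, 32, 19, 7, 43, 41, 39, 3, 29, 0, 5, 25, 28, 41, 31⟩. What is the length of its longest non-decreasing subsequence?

Let dp[i] be the longest non-decreasing subsequence ending at position i. Then dp = [1, 1, 1, 1, 2, 2, 2, 1, 2, 1, 2, 3, 4, 5, 5].
The maximum is 5; one witness is 3, 5, 25, 28, 41 at positions 8,11,12,13,14.

5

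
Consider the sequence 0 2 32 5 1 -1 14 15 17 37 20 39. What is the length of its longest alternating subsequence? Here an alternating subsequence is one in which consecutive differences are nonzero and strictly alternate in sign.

A longest alternating subsequence is 0, 32, 5, 37, 20, 39 (positions 1,3,4,10,11,12); its 5 consecutive differences strictly alternate in sign, and length 6 is optimal.

6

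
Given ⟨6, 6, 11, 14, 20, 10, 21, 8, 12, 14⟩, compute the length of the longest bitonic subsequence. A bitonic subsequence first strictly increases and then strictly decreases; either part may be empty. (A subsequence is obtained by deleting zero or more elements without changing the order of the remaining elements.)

6

Let inc[i] be the LIS ending at i and dec[i] the longest strictly decreasing subsequence starting at i. inc = [1, 1, 2, 3, 4, 2, 5, 2, 3, 4], dec = [1, 1, 3, 3, 3, 2, 2, 1, 1, 1].
max_i inc[i]+dec[i]−1 = 6, with one witness 6, 11, 14, 20, 10, 8.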